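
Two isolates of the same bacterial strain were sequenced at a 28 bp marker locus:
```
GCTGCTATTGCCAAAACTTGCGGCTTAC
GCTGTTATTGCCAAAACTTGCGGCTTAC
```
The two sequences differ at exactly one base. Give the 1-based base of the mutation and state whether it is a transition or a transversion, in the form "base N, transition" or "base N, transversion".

Base 5 changes C→T. C is a pyrimidine and T is a pyrimidine, so this is a transition.

base 5, transition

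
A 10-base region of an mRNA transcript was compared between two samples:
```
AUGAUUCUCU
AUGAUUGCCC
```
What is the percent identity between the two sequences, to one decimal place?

Mismatches at positions 7, 8, 10 (1-based): 3 of 10.
Identical positions: 7/10 = 70% → 70.0%.

70.0%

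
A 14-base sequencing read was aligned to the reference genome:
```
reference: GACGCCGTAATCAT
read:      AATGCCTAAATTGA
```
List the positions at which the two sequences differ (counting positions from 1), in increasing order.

Differences at position 1 (G→A), position 3 (C→T), position 7 (G→T), position 8 (T→A), position 12 (C→T), position 13 (A→G), position 14 (T→A).

1, 3, 7, 8, 12, 13, 14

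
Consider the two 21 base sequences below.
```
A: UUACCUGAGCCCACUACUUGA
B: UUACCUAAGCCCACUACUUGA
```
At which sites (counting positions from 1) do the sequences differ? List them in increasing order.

7

Differences at site 7 (G→A).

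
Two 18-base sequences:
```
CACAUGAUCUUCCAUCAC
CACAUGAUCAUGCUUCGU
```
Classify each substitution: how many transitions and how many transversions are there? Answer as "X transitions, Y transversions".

Mismatches (1-based):
base 10: U→A (pyrimidine→purine, transversion)
base 12: C→G (pyrimidine→purine, transversion)
base 14: A→U (purine→pyrimidine, transversion)
base 17: A→G (purine→purine, transition)
base 18: C→U (pyrimidine→pyrimidine, transition)

2 transitions, 3 transversions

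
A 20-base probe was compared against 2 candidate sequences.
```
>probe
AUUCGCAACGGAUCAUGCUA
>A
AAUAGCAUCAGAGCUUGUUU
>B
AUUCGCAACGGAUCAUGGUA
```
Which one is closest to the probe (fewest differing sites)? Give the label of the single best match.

B

A differs at 8 sites; B differs at 1 site. The closest is B.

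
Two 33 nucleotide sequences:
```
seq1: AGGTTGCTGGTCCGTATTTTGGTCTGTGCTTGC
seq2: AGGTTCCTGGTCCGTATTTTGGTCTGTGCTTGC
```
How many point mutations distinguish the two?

1

Mismatches (1-based): base 6: G→C.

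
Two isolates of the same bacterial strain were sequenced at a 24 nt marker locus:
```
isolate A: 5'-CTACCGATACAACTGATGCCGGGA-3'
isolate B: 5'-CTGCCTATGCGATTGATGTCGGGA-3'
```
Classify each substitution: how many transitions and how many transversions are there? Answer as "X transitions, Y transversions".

Transitions (purine↔purine or pyrimidine↔pyrimidine): 3 A→G, 9 A→G, 11 A→G, 13 C→T, 19 C→T.
Transversions (purine↔pyrimidine): 6 G→T.

5 transitions, 1 transversion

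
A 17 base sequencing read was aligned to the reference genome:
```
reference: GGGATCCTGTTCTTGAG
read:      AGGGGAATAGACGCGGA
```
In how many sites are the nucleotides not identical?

12

The sequences differ at sites 1, 4, 5, 6, 7, 9, 10, 11, 13, 14, 16, 17 (1-based) — 12 in total.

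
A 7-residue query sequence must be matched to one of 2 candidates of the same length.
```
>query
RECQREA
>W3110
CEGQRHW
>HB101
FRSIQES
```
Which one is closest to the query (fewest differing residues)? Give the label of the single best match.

W3110

Hamming distances to query — W3110: 4; HB101: 6.
Smallest is W3110 with 4 mismatches.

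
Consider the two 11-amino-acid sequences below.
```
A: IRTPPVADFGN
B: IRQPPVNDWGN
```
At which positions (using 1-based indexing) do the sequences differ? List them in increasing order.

3, 7, 9

Scanning 1-based: 3: T/Q; 7: A/N; 9: F/W.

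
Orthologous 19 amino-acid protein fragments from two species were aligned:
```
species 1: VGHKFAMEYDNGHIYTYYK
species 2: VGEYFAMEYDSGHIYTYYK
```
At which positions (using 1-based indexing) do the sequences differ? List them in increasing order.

Scanning 1-based: 3: H/E; 4: K/Y; 11: N/S.

3, 4, 11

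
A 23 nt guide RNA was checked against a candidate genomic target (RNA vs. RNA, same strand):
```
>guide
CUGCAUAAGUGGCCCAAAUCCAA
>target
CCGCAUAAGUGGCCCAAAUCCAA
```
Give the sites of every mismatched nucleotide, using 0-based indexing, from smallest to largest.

1

Differences at site 1 (U→C).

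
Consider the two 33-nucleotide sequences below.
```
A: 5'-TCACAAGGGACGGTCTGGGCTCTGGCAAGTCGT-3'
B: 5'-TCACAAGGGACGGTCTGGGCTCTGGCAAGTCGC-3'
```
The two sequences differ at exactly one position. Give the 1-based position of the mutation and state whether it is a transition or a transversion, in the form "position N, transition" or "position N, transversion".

The sequences differ only at position 33: T→C (pyrimidine→pyrimidine), a transition.

position 33, transition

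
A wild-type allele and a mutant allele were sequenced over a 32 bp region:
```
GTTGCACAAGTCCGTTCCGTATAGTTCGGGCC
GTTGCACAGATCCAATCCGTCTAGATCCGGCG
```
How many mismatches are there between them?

Comparing position by position, 8 positions differ: 9 (A/G), 10 (G/A), 14 (G/A), 15 (T/A), 21 (A/C), 25 (T/A), 28 (G/C), 32 (C/G).

8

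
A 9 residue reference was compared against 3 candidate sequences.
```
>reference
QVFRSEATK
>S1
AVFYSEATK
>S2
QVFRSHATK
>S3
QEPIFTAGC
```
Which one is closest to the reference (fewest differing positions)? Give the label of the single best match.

S2

Hamming distances to reference — S1: 2; S2: 1; S3: 7.
Smallest is S2 with 1 mismatch.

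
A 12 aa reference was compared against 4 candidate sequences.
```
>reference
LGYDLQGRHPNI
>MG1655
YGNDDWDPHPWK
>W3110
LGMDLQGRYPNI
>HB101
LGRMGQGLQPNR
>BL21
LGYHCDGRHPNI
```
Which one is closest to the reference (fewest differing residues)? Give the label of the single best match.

W3110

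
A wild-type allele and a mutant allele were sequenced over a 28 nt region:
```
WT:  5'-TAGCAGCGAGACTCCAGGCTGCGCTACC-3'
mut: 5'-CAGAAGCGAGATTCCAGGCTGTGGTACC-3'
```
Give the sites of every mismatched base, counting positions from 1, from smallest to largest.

Differences at site 1 (T→C), site 4 (C→A), site 12 (C→T), site 22 (C→T), site 24 (C→G).

1, 4, 12, 22, 24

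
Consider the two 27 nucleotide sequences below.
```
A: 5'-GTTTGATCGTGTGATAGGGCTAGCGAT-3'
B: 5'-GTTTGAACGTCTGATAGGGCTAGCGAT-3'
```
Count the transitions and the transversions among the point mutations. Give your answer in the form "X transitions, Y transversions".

0 transitions, 2 transversions

Transitions (purine↔purine or pyrimidine↔pyrimidine): none.
Transversions (purine↔pyrimidine): 7 T→A, 11 G→C.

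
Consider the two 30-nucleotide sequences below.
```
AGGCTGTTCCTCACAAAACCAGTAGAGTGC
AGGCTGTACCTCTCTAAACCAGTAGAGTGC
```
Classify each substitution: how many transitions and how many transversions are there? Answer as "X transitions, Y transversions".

0 transitions, 3 transversions

Transitions (purine↔purine or pyrimidine↔pyrimidine): none.
Transversions (purine↔pyrimidine): 8 T→A, 13 A→T, 15 A→T.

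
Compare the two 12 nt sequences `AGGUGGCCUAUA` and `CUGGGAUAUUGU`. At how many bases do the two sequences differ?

Comparing position by position, 9 bases differ: 1 (A/C), 2 (G/U), 4 (U/G), 6 (G/A), 7 (C/U), 8 (C/A), 10 (A/U), 11 (U/G), 12 (A/U).

9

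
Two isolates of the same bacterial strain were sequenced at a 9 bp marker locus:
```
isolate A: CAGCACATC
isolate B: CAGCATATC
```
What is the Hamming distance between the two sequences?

Mismatches (1-based): position 6: C→T.

1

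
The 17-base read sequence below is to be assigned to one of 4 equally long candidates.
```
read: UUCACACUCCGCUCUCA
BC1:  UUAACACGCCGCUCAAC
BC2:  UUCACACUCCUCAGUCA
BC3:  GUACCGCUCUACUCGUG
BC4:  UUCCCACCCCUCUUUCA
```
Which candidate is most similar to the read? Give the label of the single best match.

BC2

Hamming distances to read — BC1: 5; BC2: 3; BC3: 9; BC4: 4.
Smallest is BC2 with 3 mismatches.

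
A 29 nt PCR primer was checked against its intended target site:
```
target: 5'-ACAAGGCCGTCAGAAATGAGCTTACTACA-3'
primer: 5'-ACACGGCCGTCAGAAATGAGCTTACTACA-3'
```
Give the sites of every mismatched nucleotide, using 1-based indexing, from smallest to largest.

4

Differences at site 4 (A→C).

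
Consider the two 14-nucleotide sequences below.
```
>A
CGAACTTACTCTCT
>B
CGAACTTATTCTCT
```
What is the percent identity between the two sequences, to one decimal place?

1 position differs (9), so 13 of 14 match: 13/14 = 92.86%.

92.9%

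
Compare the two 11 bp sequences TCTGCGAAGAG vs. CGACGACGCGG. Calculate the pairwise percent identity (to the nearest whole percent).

10 positions differ (1, 2, 3, 4, 5, 6, 7, 8, 9, 10), so 1 of 11 match: 1/11 = 9.091%.

9%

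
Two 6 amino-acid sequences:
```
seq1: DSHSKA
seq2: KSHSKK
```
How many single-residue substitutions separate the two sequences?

2

The sequences differ at positions 1, 6 (1-based) — 2 in total.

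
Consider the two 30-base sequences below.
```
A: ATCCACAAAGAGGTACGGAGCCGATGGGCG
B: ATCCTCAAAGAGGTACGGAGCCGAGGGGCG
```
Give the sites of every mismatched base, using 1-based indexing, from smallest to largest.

5, 25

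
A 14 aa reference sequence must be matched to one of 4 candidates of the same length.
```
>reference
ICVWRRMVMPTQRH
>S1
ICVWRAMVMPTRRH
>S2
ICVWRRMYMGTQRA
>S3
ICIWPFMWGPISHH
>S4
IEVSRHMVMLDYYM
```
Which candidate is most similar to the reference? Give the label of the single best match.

Hamming distances to reference — S1: 2; S2: 3; S3: 8; S4: 8.
Smallest is S1 with 2 mismatches.

S1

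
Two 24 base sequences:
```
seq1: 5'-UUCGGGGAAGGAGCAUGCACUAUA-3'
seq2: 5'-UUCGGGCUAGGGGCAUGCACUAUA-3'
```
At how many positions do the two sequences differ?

3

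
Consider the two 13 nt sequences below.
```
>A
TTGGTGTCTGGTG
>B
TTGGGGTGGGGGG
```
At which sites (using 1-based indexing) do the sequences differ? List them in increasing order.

Scanning 1-based: 5: T/G; 8: C/G; 9: T/G; 12: T/G.

5, 8, 9, 12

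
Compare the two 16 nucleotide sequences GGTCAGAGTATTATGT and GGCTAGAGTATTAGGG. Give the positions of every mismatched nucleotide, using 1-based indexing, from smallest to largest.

Differences at position 3 (T→C), position 4 (C→T), position 14 (T→G), position 16 (T→G).

3, 4, 14, 16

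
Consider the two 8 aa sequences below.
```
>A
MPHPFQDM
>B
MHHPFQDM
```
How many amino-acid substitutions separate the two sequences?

1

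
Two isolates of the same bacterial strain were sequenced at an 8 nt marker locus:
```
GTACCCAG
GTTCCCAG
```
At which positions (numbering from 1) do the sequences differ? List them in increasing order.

Differences at position 3 (A→T).

3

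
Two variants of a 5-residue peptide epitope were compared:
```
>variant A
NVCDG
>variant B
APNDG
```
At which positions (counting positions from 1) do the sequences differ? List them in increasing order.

1, 2, 3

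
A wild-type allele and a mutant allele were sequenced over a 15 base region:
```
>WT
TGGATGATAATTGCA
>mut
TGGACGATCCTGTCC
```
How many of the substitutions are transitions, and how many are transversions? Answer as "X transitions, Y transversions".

1 transition, 5 transversions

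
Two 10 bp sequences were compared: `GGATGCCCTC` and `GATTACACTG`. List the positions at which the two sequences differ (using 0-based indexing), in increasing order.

Scanning 0-based: 1: G/A; 2: A/T; 4: G/A; 6: C/A; 9: C/G.

1, 2, 4, 6, 9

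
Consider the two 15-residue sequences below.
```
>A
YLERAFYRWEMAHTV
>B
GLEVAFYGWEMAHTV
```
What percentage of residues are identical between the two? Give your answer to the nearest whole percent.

Mismatches at positions 1, 4, 8 (1-based): 3 of 15.
Identical positions: 12/15 = 80% → 80%.

80%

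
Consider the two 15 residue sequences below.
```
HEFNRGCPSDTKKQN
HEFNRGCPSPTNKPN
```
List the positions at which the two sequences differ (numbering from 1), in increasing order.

Differences at position 10 (D→P), position 12 (K→N), position 14 (Q→P).

10, 12, 14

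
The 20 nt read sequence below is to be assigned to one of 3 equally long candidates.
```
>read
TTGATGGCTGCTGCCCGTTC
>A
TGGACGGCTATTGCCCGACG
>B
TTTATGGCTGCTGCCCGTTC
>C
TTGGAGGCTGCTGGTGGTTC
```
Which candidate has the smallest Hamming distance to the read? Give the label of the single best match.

B

A differs at 7 bases; B differs at 1 base; C differs at 5 bases. The closest is B.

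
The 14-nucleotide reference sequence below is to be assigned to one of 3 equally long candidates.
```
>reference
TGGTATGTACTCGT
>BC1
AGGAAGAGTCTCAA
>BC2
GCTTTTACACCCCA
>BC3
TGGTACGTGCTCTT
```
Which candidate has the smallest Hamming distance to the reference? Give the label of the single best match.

BC1 differs at 8 bases; BC2 differs at 9 bases; BC3 differs at 3 bases. The closest is BC3.

BC3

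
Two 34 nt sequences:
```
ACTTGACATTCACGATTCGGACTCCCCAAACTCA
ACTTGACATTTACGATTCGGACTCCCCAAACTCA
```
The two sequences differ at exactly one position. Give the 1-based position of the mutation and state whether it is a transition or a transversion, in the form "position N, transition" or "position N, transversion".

position 11, transition

The sequences differ only at position 11: C→T (pyrimidine→pyrimidine), a transition.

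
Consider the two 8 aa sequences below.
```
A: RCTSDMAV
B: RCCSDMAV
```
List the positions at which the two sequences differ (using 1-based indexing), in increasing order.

Differences at position 3 (T→C).

3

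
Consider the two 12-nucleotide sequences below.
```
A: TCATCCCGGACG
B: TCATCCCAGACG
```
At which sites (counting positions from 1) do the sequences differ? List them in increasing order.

Differences at site 8 (G→A).

8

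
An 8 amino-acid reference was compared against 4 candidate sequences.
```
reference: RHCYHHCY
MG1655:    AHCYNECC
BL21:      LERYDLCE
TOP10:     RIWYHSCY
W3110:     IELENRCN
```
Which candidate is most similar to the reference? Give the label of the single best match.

TOP10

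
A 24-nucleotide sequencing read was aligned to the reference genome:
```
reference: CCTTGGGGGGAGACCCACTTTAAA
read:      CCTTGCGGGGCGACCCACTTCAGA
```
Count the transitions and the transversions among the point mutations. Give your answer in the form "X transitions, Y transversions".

Mismatches (1-based):
site 6: G→C (purine→pyrimidine, transversion)
site 11: A→C (purine→pyrimidine, transversion)
site 21: T→C (pyrimidine→pyrimidine, transition)
site 23: A→G (purine→purine, transition)

2 transitions, 2 transversions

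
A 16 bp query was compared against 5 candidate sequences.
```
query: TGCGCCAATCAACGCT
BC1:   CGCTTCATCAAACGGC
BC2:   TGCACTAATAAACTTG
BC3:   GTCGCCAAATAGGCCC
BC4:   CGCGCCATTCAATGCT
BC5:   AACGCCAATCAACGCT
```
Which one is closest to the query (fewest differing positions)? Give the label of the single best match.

BC5

Hamming distances to query — BC1: 8; BC2: 6; BC3: 8; BC4: 3; BC5: 2.
Smallest is BC5 with 2 mismatches.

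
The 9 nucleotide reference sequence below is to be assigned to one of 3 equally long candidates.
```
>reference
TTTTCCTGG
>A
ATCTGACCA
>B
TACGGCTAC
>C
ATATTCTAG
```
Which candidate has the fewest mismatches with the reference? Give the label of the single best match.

C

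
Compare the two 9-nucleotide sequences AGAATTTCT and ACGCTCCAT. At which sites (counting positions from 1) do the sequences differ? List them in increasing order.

Differences at site 2 (G→C), site 3 (A→G), site 4 (A→C), site 6 (T→C), site 7 (T→C), site 8 (C→A).

2, 3, 4, 6, 7, 8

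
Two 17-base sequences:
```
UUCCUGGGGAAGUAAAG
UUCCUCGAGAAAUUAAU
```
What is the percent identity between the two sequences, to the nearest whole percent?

71%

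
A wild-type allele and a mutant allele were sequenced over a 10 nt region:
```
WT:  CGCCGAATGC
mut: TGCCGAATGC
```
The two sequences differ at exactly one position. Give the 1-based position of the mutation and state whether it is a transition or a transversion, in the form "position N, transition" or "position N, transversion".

position 1, transition

The sequences differ only at position 1: C→T (pyrimidine→pyrimidine), a transition.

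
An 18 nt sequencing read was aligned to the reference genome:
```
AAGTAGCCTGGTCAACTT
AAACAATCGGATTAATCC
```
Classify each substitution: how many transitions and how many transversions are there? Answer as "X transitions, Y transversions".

Transitions (purine↔purine or pyrimidine↔pyrimidine): 3 G→A, 4 T→C, 6 G→A, 7 C→T, 11 G→A, 13 C→T, 16 C→T, 17 T→C, 18 T→C.
Transversions (purine↔pyrimidine): 9 T→G.

9 transitions, 1 transversion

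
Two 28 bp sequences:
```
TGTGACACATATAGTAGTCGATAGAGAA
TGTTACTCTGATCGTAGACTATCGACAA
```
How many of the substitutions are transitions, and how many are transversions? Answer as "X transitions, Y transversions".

0 transitions, 9 transversions

Transitions (purine↔purine or pyrimidine↔pyrimidine): none.
Transversions (purine↔pyrimidine): 4 G→T, 7 A→T, 9 A→T, 10 T→G, 13 A→C, 18 T→A, 20 G→T, 23 A→C, 26 G→C.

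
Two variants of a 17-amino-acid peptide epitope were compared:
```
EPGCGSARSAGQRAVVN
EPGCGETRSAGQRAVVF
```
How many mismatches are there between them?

3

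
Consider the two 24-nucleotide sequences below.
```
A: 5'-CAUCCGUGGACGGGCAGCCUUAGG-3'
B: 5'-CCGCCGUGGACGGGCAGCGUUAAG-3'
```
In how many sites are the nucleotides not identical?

4

Mismatches (1-based): site 2: A→C; site 3: U→G; site 19: C→G; site 23: G→A.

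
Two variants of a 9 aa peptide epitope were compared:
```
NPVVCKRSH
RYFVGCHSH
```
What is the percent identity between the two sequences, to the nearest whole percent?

33%

6 positions differ (1, 2, 3, 5, 6, 7), so 3 of 9 match: 3/9 = 33.33%.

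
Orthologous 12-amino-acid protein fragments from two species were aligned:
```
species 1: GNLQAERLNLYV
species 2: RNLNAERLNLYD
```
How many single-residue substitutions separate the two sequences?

Comparing position by position, 3 positions differ: 1 (G/R), 4 (Q/N), 12 (V/D).

3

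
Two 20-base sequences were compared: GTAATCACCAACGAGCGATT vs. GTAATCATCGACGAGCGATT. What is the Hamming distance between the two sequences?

Mismatches (1-based): base 8: C→T; base 10: A→G.

2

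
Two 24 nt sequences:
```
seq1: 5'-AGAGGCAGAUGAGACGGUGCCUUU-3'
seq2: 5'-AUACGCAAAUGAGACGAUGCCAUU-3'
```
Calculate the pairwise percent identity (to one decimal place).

79.2%

5 positions differ (2, 4, 8, 17, 22), so 19 of 24 match: 19/24 = 79.17%.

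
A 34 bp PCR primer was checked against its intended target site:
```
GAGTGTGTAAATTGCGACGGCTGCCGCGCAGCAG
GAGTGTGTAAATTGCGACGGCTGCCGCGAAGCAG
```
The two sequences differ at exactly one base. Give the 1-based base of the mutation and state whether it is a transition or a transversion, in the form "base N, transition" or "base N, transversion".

Base 29 changes C→A. C is a pyrimidine and A is a purine, so this is a transversion.

base 29, transversion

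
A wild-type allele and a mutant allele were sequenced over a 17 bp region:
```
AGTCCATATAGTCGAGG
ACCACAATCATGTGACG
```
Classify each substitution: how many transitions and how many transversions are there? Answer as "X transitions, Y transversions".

Mismatches (1-based):
base 2: G→C (purine→pyrimidine, transversion)
base 3: T→C (pyrimidine→pyrimidine, transition)
base 4: C→A (pyrimidine→purine, transversion)
base 7: T→A (pyrimidine→purine, transversion)
base 8: A→T (purine→pyrimidine, transversion)
base 9: T→C (pyrimidine→pyrimidine, transition)
base 11: G→T (purine→pyrimidine, transversion)
base 12: T→G (pyrimidine→purine, transversion)
base 13: C→T (pyrimidine→pyrimidine, transition)
base 16: G→C (purine→pyrimidine, transversion)

3 transitions, 7 transversions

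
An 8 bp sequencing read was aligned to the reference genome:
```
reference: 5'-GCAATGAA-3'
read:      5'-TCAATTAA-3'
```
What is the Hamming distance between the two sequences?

2

Comparing position by position, 2 bases differ: 1 (G/T), 6 (G/T).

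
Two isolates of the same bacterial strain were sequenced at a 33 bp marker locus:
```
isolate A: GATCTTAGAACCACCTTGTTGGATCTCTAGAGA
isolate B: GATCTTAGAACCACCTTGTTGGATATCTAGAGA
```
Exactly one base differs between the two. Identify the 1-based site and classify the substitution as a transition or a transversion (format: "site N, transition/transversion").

site 25, transversion

The sequences differ only at site 25: C→A (pyrimidine→purine), a transversion.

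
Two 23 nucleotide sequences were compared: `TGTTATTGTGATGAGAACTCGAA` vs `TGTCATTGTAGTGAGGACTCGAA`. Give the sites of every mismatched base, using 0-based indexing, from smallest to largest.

Differences at site 3 (T→C), site 9 (G→A), site 10 (A→G), site 15 (A→G).

3, 9, 10, 15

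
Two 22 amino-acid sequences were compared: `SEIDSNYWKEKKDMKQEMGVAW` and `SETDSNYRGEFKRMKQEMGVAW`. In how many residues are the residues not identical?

Comparing position by position, 5 residues differ: 3 (I/T), 8 (W/R), 9 (K/G), 11 (K/F), 13 (D/R).

5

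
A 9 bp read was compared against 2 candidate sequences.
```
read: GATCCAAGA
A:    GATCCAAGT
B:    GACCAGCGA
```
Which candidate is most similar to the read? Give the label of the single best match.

Hamming distances to read — A: 1; B: 4.
Smallest is A with 1 mismatch.

A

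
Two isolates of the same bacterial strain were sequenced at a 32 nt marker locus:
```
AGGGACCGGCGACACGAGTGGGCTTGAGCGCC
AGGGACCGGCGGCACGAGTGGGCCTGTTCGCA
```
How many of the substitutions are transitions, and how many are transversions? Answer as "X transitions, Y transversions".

2 transitions, 3 transversions

Transitions (purine↔purine or pyrimidine↔pyrimidine): 12 A→G, 24 T→C.
Transversions (purine↔pyrimidine): 27 A→T, 28 G→T, 32 C→A.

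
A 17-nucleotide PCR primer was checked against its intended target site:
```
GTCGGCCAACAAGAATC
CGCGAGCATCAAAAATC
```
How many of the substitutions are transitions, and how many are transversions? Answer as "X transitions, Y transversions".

Mismatches (1-based):
position 1: G→C (purine→pyrimidine, transversion)
position 2: T→G (pyrimidine→purine, transversion)
position 5: G→A (purine→purine, transition)
position 6: C→G (pyrimidine→purine, transversion)
position 9: A→T (purine→pyrimidine, transversion)
position 13: G→A (purine→purine, transition)

2 transitions, 4 transversions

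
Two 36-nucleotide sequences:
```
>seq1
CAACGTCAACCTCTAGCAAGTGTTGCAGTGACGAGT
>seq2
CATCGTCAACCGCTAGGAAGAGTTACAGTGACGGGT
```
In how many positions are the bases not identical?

Comparing position by position, 6 positions differ: 3 (A/T), 12 (T/G), 17 (C/G), 21 (T/A), 25 (G/A), 34 (A/G).

6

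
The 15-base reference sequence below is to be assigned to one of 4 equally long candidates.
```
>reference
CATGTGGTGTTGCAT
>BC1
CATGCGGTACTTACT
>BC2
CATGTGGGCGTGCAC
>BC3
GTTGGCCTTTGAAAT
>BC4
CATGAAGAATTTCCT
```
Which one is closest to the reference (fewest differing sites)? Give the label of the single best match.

BC2

Hamming distances to reference — BC1: 6; BC2: 4; BC3: 9; BC4: 6.
Smallest is BC2 with 4 mismatches.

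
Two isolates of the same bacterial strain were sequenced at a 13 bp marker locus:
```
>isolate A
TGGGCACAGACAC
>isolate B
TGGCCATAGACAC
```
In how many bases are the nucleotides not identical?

2

Mismatches (1-based): base 4: G→C; base 7: C→T.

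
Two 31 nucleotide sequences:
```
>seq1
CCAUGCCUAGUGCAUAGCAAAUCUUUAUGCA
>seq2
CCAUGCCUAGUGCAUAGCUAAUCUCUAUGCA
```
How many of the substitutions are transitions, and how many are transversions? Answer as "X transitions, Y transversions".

1 transition, 1 transversion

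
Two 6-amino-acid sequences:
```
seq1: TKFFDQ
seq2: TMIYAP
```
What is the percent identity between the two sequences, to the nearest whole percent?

17%

Mismatches at positions 2, 3, 4, 5, 6 (1-based): 5 of 6.
Identical positions: 1/6 = 16.67% → 17%.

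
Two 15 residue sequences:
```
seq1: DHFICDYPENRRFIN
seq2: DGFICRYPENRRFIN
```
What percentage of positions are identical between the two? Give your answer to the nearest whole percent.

Mismatches at positions 2, 6 (1-based): 2 of 15.
Identical positions: 13/15 = 86.67% → 87%.

87%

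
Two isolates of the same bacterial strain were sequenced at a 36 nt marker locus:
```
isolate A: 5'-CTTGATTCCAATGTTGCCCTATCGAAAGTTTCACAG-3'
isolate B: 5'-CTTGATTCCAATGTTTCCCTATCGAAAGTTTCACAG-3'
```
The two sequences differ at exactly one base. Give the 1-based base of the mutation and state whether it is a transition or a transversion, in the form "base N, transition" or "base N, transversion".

The sequences differ only at base 16: G→T (purine→pyrimidine), a transversion.

base 16, transversion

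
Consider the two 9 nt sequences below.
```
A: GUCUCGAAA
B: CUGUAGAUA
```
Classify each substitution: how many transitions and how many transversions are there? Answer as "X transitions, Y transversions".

0 transitions, 4 transversions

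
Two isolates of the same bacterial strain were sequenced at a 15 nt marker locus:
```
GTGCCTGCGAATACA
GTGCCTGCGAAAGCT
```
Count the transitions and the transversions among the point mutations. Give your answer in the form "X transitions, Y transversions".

1 transition, 2 transversions

Transitions (purine↔purine or pyrimidine↔pyrimidine): 13 A→G.
Transversions (purine↔pyrimidine): 12 T→A, 15 A→T.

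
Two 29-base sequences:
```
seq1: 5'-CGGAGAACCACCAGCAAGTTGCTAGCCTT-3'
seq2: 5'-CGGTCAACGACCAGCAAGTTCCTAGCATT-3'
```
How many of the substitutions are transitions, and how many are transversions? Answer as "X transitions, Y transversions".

Mismatches (1-based):
position 4: A→T (purine→pyrimidine, transversion)
position 5: G→C (purine→pyrimidine, transversion)
position 9: C→G (pyrimidine→purine, transversion)
position 21: G→C (purine→pyrimidine, transversion)
position 27: C→A (pyrimidine→purine, transversion)

0 transitions, 5 transversions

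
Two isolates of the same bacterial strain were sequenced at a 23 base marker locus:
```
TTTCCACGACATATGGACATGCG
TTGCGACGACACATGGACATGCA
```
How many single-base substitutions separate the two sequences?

Comparing position by position, 4 sites differ: 3 (T/G), 5 (C/G), 12 (T/C), 23 (G/A).

4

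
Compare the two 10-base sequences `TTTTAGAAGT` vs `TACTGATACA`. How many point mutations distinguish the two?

7

Comparing position by position, 7 sites differ: 2 (T/A), 3 (T/C), 5 (A/G), 6 (G/A), 7 (A/T), 9 (G/C), 10 (T/A).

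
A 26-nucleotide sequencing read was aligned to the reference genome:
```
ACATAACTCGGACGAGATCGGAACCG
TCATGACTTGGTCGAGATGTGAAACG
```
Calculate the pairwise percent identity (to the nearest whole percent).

Mismatches at positions 1, 5, 9, 12, 19, 20, 24 (1-based): 7 of 26.
Identical positions: 19/26 = 73.08% → 73%.

73%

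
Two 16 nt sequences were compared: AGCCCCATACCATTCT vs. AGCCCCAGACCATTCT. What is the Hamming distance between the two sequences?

1

Comparing position by position, 1 base differs: 8 (T/G).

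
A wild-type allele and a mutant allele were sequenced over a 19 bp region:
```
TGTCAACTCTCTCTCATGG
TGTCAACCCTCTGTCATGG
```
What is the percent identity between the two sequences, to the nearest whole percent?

89%

Mismatches at positions 8, 13 (1-based): 2 of 19.
Identical positions: 17/19 = 89.47% → 89%.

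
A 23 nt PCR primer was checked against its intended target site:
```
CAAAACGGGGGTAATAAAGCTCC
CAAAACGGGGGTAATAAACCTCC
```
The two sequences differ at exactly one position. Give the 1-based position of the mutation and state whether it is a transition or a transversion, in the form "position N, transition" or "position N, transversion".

Position 19 changes G→C. G is a purine and C is a pyrimidine, so this is a transversion.

position 19, transversion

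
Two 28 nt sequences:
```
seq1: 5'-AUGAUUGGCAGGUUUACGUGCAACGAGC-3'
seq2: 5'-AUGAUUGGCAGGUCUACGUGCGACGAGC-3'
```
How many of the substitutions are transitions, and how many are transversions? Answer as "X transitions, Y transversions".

2 transitions, 0 transversions

Transitions (purine↔purine or pyrimidine↔pyrimidine): 14 U→C, 22 A→G.
Transversions (purine↔pyrimidine): none.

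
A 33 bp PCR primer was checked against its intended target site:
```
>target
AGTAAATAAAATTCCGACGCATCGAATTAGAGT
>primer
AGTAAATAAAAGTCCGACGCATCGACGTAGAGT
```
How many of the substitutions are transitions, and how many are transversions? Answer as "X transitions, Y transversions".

Mismatches (1-based):
base 12: T→G (pyrimidine→purine, transversion)
base 26: A→C (purine→pyrimidine, transversion)
base 27: T→G (pyrimidine→purine, transversion)

0 transitions, 3 transversions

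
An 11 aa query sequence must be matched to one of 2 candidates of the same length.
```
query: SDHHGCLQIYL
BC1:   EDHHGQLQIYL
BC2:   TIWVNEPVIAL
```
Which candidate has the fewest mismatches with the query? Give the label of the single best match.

BC1

BC1 differs at 2 residues; BC2 differs at 9 residues. The closest is BC1.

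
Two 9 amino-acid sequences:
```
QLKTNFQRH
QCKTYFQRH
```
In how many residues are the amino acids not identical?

2

Comparing position by position, 2 residues differ: 2 (L/C), 5 (N/Y).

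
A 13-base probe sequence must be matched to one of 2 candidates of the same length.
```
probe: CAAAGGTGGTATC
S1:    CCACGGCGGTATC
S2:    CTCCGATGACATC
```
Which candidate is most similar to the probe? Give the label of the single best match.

S1 differs at 3 positions; S2 differs at 6 positions. The closest is S1.

S1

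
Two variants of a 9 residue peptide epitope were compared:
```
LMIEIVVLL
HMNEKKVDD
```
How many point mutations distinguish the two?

The sequences differ at positions 1, 3, 5, 6, 8, 9 (1-based) — 6 in total.

6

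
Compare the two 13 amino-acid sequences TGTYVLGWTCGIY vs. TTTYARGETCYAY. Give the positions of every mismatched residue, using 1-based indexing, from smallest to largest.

Differences at position 2 (G→T), position 5 (V→A), position 6 (L→R), position 8 (W→E), position 11 (G→Y), position 12 (I→A).

2, 5, 6, 8, 11, 12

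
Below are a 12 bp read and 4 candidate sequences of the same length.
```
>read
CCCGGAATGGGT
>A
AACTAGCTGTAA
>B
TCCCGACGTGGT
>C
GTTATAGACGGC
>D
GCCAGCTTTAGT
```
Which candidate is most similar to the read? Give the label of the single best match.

B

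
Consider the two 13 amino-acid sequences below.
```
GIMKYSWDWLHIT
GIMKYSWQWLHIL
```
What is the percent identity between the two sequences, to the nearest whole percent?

85%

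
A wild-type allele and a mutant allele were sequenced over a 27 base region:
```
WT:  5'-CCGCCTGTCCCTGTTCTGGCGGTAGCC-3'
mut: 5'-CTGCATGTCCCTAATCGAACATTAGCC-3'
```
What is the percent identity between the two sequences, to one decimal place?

66.7%

Mismatches at positions 2, 5, 13, 14, 17, 18, 19, 21, 22 (1-based): 9 of 27.
Identical positions: 18/27 = 66.67% → 66.7%.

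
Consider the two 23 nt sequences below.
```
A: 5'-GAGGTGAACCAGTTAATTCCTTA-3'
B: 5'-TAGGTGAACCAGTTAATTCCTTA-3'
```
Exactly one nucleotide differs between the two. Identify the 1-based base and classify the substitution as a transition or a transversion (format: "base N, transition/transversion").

The sequences differ only at base 1: G→T (purine→pyrimidine), a transversion.

base 1, transversion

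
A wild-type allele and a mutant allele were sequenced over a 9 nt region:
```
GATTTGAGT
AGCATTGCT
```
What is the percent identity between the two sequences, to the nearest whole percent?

7 positions differ (1, 2, 3, 4, 6, 7, 8), so 2 of 9 match: 2/9 = 22.22%.

22%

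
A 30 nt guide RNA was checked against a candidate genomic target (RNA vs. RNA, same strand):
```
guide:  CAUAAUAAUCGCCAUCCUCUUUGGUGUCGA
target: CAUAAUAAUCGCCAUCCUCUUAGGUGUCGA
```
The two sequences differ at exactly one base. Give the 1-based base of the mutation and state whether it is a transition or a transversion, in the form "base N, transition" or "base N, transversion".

Base 22 changes U→A. U is a pyrimidine and A is a purine, so this is a transversion.

base 22, transversion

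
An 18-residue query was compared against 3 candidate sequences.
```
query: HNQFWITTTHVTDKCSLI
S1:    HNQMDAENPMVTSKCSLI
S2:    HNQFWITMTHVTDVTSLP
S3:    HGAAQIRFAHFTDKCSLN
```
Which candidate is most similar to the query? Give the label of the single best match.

S2

Hamming distances to query — S1: 8; S2: 4; S3: 9.
Smallest is S2 with 4 mismatches.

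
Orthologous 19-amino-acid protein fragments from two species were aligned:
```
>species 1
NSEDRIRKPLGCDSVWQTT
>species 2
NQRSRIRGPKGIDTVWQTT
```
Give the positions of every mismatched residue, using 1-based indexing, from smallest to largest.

2, 3, 4, 8, 10, 12, 14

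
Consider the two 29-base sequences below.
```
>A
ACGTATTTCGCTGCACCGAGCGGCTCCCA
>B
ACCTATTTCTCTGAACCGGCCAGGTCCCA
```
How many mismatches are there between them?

Mismatches (1-based): site 3: G→C; site 10: G→T; site 14: C→A; site 19: A→G; site 20: G→C; site 22: G→A; site 24: C→G.

7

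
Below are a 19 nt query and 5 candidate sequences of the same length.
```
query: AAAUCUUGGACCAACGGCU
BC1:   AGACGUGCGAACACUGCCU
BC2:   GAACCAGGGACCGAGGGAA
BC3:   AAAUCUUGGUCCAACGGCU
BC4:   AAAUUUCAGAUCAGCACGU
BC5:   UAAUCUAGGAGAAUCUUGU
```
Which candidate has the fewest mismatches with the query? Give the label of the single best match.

Hamming distances to query — BC1: 9; BC2: 8; BC3: 1; BC4: 8; BC5: 8.
Smallest is BC3 with 1 mismatch.

BC3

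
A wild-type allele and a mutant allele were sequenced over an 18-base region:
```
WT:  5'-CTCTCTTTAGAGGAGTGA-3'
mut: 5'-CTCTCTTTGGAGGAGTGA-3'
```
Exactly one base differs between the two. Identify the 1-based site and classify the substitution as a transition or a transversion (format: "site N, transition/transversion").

Site 9 changes A→G. A is a purine and G is a purine, so this is a transition.

site 9, transition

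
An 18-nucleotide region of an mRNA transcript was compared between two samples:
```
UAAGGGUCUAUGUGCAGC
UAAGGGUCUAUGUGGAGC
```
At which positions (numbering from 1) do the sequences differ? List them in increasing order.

Differences at position 15 (C→G).

15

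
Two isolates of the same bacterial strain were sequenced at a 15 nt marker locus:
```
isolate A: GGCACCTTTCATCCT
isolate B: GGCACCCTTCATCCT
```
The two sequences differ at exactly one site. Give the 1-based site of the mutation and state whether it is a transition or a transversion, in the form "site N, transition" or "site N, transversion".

site 7, transition

Site 7 changes T→C. T is a pyrimidine and C is a pyrimidine, so this is a transition.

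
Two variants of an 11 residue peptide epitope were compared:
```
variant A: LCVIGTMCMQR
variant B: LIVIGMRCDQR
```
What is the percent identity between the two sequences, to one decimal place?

63.6%

Mismatches at positions 2, 6, 7, 9 (1-based): 4 of 11.
Identical positions: 7/11 = 63.64% → 63.6%.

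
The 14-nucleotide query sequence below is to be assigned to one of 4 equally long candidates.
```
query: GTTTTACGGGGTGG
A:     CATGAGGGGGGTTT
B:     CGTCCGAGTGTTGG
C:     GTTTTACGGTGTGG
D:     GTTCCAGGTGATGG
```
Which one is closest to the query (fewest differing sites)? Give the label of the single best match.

Hamming distances to query — A: 8; B: 8; C: 1; D: 5.
Smallest is C with 1 mismatch.

C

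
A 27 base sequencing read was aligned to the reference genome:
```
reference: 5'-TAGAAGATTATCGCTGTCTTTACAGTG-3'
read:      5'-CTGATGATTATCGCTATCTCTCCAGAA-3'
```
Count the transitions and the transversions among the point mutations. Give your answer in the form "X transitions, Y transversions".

Mismatches (1-based):
site 1: T→C (pyrimidine→pyrimidine, transition)
site 2: A→T (purine→pyrimidine, transversion)
site 5: A→T (purine→pyrimidine, transversion)
site 16: G→A (purine→purine, transition)
site 20: T→C (pyrimidine→pyrimidine, transition)
site 22: A→C (purine→pyrimidine, transversion)
site 26: T→A (pyrimidine→purine, transversion)
site 27: G→A (purine→purine, transition)

4 transitions, 4 transversions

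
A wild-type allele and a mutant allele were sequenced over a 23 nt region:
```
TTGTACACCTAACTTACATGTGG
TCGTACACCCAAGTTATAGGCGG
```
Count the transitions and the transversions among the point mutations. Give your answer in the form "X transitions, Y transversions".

Transitions (purine↔purine or pyrimidine↔pyrimidine): 2 T→C, 10 T→C, 17 C→T, 21 T→C.
Transversions (purine↔pyrimidine): 13 C→G, 19 T→G.

4 transitions, 2 transversions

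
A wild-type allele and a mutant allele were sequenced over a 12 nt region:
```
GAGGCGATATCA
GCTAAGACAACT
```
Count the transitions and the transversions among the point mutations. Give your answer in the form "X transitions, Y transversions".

2 transitions, 5 transversions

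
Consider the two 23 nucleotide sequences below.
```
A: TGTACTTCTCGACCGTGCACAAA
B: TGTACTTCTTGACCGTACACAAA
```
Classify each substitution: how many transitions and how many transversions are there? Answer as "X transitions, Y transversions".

2 transitions, 0 transversions

Transitions (purine↔purine or pyrimidine↔pyrimidine): 10 C→T, 17 G→A.
Transversions (purine↔pyrimidine): none.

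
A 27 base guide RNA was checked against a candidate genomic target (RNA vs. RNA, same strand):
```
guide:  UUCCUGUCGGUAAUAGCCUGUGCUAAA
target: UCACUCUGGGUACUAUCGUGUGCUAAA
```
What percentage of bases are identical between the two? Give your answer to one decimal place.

74.1%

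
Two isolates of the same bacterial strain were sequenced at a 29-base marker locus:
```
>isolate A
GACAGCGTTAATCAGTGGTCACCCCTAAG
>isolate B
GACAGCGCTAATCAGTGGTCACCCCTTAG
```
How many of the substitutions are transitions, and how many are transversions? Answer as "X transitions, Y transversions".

1 transition, 1 transversion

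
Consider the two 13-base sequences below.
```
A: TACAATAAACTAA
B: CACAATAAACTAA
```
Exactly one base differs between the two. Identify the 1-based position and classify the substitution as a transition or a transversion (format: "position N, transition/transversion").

position 1, transition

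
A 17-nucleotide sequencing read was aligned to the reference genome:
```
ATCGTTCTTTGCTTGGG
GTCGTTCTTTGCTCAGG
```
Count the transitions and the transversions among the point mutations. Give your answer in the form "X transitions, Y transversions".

Mismatches (1-based):
site 1: A→G (purine→purine, transition)
site 14: T→C (pyrimidine→pyrimidine, transition)
site 15: G→A (purine→purine, transition)

3 transitions, 0 transversions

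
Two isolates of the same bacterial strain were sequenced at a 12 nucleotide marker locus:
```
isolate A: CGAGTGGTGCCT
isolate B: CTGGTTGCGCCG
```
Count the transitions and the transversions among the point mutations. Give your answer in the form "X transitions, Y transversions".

Mismatches (1-based):
site 2: G→T (purine→pyrimidine, transversion)
site 3: A→G (purine→purine, transition)
site 6: G→T (purine→pyrimidine, transversion)
site 8: T→C (pyrimidine→pyrimidine, transition)
site 12: T→G (pyrimidine→purine, transversion)

2 transitions, 3 transversions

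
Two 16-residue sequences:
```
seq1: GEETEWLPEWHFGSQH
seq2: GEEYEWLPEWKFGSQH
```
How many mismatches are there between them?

2

Mismatches (1-based): position 4: T→Y; position 11: H→K.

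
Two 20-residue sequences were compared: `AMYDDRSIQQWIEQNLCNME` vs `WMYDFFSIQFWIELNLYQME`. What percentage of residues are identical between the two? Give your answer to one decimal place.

65.0%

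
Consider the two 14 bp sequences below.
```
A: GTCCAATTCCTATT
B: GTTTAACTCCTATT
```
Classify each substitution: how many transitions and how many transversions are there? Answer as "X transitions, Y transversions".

Transitions (purine↔purine or pyrimidine↔pyrimidine): 3 C→T, 4 C→T, 7 T→C.
Transversions (purine↔pyrimidine): none.

3 transitions, 0 transversions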